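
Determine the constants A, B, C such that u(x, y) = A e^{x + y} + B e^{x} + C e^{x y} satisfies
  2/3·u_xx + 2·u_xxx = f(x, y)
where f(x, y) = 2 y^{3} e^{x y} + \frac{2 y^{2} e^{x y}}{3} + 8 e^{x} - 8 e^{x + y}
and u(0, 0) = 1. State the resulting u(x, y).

Substitute the ansatz u = A e^{x + y} + B e^{x} + C e^{x y} into the left-hand side.
Derivatives of the ansatz:
  u_xx = A e^{x} e^{y} + B e^{x} + C y^{2} e^{x y}
  u_xxx = A e^{x} e^{y} + B e^{x} + C y^{3} e^{x y}
Term by term:
  2/3·u_xx = \frac{2 A e^{x} e^{y}}{3} + \frac{2 B e^{x}}{3} + \frac{2 C y^{2} e^{x y}}{3}
  2·u_xxx = 2 A e^{x} e^{y} + 2 B e^{x} + 2 C y^{3} e^{x y}
So the left-hand side equals
  \frac{8 A e^{x} e^{y}}{3} + \frac{8 B e^{x}}{3} + 2 C y^{3} e^{x y} + \frac{2 C y^{2} e^{x y}}{3}
This must equal f(x, y) identically; expanded, f = 2 y^{3} e^{x y} + \frac{2 y^{2} e^{x y}}{3} - 8 e^{x} e^{y} + 8 e^{x}.
Matching coefficients of the independent functions:
  [y^{2} e^{x y}]:  \frac{2 C}{3} = \frac{2}{3}
  [y^{3} e^{x y}]:  2 C = 2
  [e^{x} e^{y}]:  \frac{8 A}{3} = -8
  [e^{x}]:  \frac{8 B}{3} = 8
Solving: A = -3, B = 3, C = 1.
Check against the point condition:
  u(0, 0) = 1  ⟹  A + B + C = 1  ✓
Hence u(x, y) = 3 e^{x} + e^{x y} - 3 e^{x + y}.

Answer: u(x, y) = 3 e^{x} + e^{x y} - 3 e^{x + y}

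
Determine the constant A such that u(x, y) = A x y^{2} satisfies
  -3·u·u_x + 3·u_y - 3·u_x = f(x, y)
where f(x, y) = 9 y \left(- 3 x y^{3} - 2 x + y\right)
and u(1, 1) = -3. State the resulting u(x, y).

Answer: u(x, y) = - 3 x y^{2}

Derivation:
Substitute the ansatz u = A x y^{2} into the left-hand side.
Derivatives of the ansatz:
  u_x = A y^{2}
  u_y = 2 A x y
Term by term:
  -3·u·u_x = - 3 A^{2} x y^{4}
  3·u_y = 6 A x y
  -3·u_x = - 3 A y^{2}
So the left-hand side equals
  - 3 A^{2} x y^{4} + 6 A x y - 3 A y^{2}
This must equal f(x, y) identically; expanded, f = - 27 x y^{4} - 18 x y + 9 y^{2}.
Matching coefficients of the independent functions:
  [y^{2}]:  - 3 A = 9
  [x y]:  6 A = -18
  [x y^{4}]:  - 3 A^{2} = -27
Solving: A = -3.
Check against the point condition:
  u(1, 1) = -3  ⟹  A = -3  ✓
Hence u(x, y) = - 3 x y^{2}.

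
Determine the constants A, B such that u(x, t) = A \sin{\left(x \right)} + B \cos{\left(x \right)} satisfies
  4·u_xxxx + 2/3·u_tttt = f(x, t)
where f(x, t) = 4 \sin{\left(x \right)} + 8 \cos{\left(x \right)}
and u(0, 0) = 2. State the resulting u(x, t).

Substitute the ansatz u = A \sin{\left(x \right)} + B \cos{\left(x \right)} into the left-hand side.
Derivatives of the ansatz:
  u_xxxx = A \sin{\left(x \right)} + B \cos{\left(x \right)}
  u_tttt = 0
Term by term:
  4·u_xxxx = 4 A \sin{\left(x \right)} + 4 B \cos{\left(x \right)}
  2/3·u_tttt = 0
So the left-hand side equals
  4 A \sin{\left(x \right)} + 4 B \cos{\left(x \right)}
This must equal f(x, t) = 4 \sin{\left(x \right)} + 8 \cos{\left(x \right)} identically.
Matching coefficients of the independent functions:
  [\sin{\left(x \right)}]:  4 A = 4
  [\cos{\left(x \right)}]:  4 B = 8
Solving: A = 1, B = 2.
Check against the point condition:
  u(0, 0) = 2  ⟹  B = 2  ✓
Hence u(x, t) = \sin{\left(x \right)} + 2 \cos{\left(x \right)}.

Answer: u(x, t) = \sin{\left(x \right)} + 2 \cos{\left(x \right)}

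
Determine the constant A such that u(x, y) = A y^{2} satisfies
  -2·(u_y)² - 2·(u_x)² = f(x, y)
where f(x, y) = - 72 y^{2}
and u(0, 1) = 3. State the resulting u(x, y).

Answer: u(x, y) = 3 y^{2}

Derivation:
Substitute the ansatz u = A y^{2} into the left-hand side.
Derivatives of the ansatz:
  u_y = 2 A y
  u_x = 0
Term by term:
  -2·(u_y)² = - 8 A^{2} y^{2}
  -2·(u_x)² = 0
So the left-hand side equals
  - 8 A^{2} y^{2}
This must equal f(x, y) = - 72 y^{2} identically.
Matching coefficients of the independent functions:
  [y^{2}]:  - 8 A^{2} = -72
These equations allow (A) = (-3) or (3).
Impose the point condition(s):
  u(0, 1) = 3  ⟹  A = 3
Only A = 3 satisfies everything.
Hence u(x, y) = 3 y^{2}.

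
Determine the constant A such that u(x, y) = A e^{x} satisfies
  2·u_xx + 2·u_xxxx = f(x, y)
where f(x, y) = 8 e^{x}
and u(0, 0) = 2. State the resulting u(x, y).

Answer: u(x, y) = 2 e^{x}

Derivation:
Substitute the ansatz u = A e^{x} into the left-hand side.
Derivatives of the ansatz:
  u_xx = A e^{x}
  u_xxxx = A e^{x}
Term by term:
  2·u_xx = 2 A e^{x}
  2·u_xxxx = 2 A e^{x}
So the left-hand side equals
  4 A e^{x}
This must equal f(x, y) = 8 e^{x} identically.
Matching coefficients of the independent functions:
  [e^{x}]:  4 A = 8
Solving: A = 2.
Check against the point condition:
  u(0, 0) = 2  ⟹  A = 2  ✓
Hence u(x, y) = 2 e^{x}.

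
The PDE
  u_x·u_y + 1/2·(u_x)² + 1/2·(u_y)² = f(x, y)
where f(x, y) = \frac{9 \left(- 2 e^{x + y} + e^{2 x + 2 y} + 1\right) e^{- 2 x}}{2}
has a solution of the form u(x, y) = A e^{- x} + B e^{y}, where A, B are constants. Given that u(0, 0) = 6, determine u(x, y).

Substitute the ansatz u = A e^{- x} + B e^{y} into the left-hand side.
Derivatives of the ansatz:
  u_x = - A e^{- x}
  u_y = B e^{y}
Term by term:
  u_x·u_y = - A B e^{- x} e^{y}
  1/2·(u_x)² = \frac{A^{2} e^{- 2 x}}{2}
  1/2·(u_y)² = \frac{B^{2} e^{2 y}}{2}
So the left-hand side equals
  \frac{A^{2} e^{- 2 x}}{2} - A B e^{- x} e^{y} + \frac{B^{2} e^{2 y}}{2}
This must equal f(x, y) identically; expanded, f = \frac{9 e^{2 y}}{2} - 9 e^{- x} e^{y} + \frac{9 e^{- 2 x}}{2}.
Matching coefficients of the independent functions:
  [e^{- x} e^{y}]:  - A B = -9
  [e^{- 2 x}]:  \frac{A^{2}}{2} = \frac{9}{2}
  [e^{2 y}]:  \frac{B^{2}}{2} = \frac{9}{2}
These equations allow (A, B) = (-3, -3) or (3, 3).
Impose the point condition(s):
  u(0, 0) = 6  ⟹  A + B = 6
Only A = 3, B = 3 satisfies everything.
Hence u(x, y) = 3 e^{y} + 3 e^{- x}.

Answer: u(x, y) = 3 e^{y} + 3 e^{- x}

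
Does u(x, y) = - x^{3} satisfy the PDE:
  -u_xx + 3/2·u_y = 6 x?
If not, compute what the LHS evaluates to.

Evaluate each term of the left-hand side for u = - x^{3}.
Derivatives:
  u_xx = - 6 x
  u_y = 0
Terms:
  -u_xx = 6 x
  3/2·u_y = 0
Sum: LHS = 6 x
This is exactly the given right-hand side, so u is a solution.

Answer: Yes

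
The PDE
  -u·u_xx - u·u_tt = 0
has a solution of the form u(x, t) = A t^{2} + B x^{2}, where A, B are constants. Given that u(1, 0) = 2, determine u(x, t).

Substitute the ansatz u = A t^{2} + B x^{2} into the left-hand side.
Derivatives of the ansatz:
  u_xx = 2 B
  u_tt = 2 A
Term by term:
  -u·u_xx = - 2 A B t^{2} - 2 B^{2} x^{2}
  -u·u_tt = - 2 A^{2} t^{2} - 2 A B x^{2}
So the left-hand side equals
  - 2 A^{2} t^{2} - 2 A B t^{2} - 2 A B x^{2} - 2 B^{2} x^{2}
This must vanish identically.
Matching coefficients of the independent functions:
  [t^{2}]:  - 2 A^{2} - 2 A B = 0
  [x^{2}]:  - 2 A B - 2 B^{2} = 0
These equations do not fix every constant; impose the point condition(s):
  u(1, 0) = 2  ⟹  B = 2
Solving the combined system: A = -2, B = 2.
Hence u(x, t) = - 2 t^{2} + 2 x^{2}.

Answer: u(x, t) = - 2 t^{2} + 2 x^{2}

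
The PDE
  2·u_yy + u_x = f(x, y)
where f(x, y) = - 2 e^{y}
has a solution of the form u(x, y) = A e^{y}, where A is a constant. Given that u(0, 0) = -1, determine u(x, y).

Answer: u(x, y) = - e^{y}

Derivation:
Substitute the ansatz u = A e^{y} into the left-hand side.
Derivatives of the ansatz:
  u_yy = A e^{y}
  u_x = 0
Term by term:
  2·u_yy = 2 A e^{y}
  u_x = 0
So the left-hand side equals
  2 A e^{y}
This must equal f(x, y) = - 2 e^{y} identically.
Matching coefficients of the independent functions:
  [e^{y}]:  2 A = -2
Solving: A = -1.
Check against the point condition:
  u(0, 0) = -1  ⟹  A = -1  ✓
Hence u(x, y) = - e^{y}.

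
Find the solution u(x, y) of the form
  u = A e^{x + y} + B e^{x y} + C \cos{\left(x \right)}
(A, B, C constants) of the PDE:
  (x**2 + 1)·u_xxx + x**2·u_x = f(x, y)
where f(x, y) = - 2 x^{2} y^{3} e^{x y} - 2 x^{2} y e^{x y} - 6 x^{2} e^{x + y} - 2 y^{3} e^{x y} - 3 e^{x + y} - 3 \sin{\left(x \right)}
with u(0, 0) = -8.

Answer: u(x, y) = - 2 e^{x y} - 3 e^{x + y} - 3 \cos{\left(x \right)}

Derivation:
Substitute the ansatz u = A e^{x + y} + B e^{x y} + C \cos{\left(x \right)} into the left-hand side.
Derivatives of the ansatz:
  u_xxx = A e^{x} e^{y} + B y^{3} e^{x y} + C \sin{\left(x \right)}
  u_x = A e^{x} e^{y} + B y e^{x y} - C \sin{\left(x \right)}
Term by term:
  (x**2 + 1)·u_xxx = A x^{2} e^{x} e^{y} + A e^{x} e^{y} + B x^{2} y^{3} e^{x y} + B y^{3} e^{x y} + C x^{2} \sin{\left(x \right)} + C \sin{\left(x \right)}
  x**2·u_x = A x^{2} e^{x} e^{y} + B x^{2} y e^{x y} - C x^{2} \sin{\left(x \right)}
So the left-hand side equals
  2 A x^{2} e^{x} e^{y} + A e^{x} e^{y} + B x^{2} y^{3} e^{x y} + B x^{2} y e^{x y} + B y^{3} e^{x y} + C \sin{\left(x \right)}
This must equal f(x, y) identically; expanded, f = - 2 x^{2} y^{3} e^{x y} - 2 x^{2} y e^{x y} - 6 x^{2} e^{x} e^{y} - 2 y^{3} e^{x y} - 3 e^{x} e^{y} - 3 \sin{\left(x \right)}.
Matching coefficients of the independent functions:
  [y^{3} e^{x y}, x^{2} y e^{x y}, x^{2} y^{3} e^{x y}]:  B = -2
  [e^{x} e^{y}]:  A = -3
  [x^{2} e^{x} e^{y}]:  2 A = -6
  [\sin{\left(x \right)}]:  C = -3
Solving: A = -3, B = -2, C = -3.
Check against the point condition:
  u(0, 0) = -8  ⟹  A + B + C = -8  ✓
Hence u(x, y) = - 2 e^{x y} - 3 e^{x + y} - 3 \cos{\left(x \right)}.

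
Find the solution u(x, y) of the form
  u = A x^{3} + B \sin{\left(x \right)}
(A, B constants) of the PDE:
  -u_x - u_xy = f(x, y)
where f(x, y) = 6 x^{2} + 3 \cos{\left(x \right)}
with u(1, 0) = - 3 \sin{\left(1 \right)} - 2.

Substitute the ansatz u = A x^{3} + B \sin{\left(x \right)} into the left-hand side.
Derivatives of the ansatz:
  u_x = 3 A x^{2} + B \cos{\left(x \right)}
  u_xy = 0
Term by term:
  -u_x = - 3 A x^{2} - B \cos{\left(x \right)}
  -u_xy = 0
So the left-hand side equals
  - 3 A x^{2} - B \cos{\left(x \right)}
This must equal f(x, y) = 6 x^{2} + 3 \cos{\left(x \right)} identically.
Matching coefficients of the independent functions:
  [x^{2}]:  - 3 A = 6
  [\cos{\left(x \right)}]:  - B = 3
Solving: A = -2, B = -3.
Check against the point condition:
  u(1, 0) = - 3 \sin{\left(1 \right)} - 2  ⟹  A + B \sin{\left(1 \right)} = - 3 \sin{\left(1 \right)} - 2  ✓
Hence u(x, y) = - 2 x^{3} - 3 \sin{\left(x \right)}.

Answer: u(x, y) = - 2 x^{3} - 3 \sin{\left(x \right)}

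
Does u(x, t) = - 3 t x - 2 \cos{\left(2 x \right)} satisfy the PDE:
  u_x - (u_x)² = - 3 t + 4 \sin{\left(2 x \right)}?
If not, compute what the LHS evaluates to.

Answer: No, the LHS evaluates to - 3 t - \left(3 t - 4 \sin{\left(2 x \right)}\right)^{2} + 4 \sin{\left(2 x \right)}

Derivation:
Evaluate each term of the left-hand side for u = - 3 t x - 2 \cos{\left(2 x \right)}.
Derivatives:
  u_x = - 3 t + 4 \sin{\left(2 x \right)}
Terms:
  u_x = - 3 t + 4 \sin{\left(2 x \right)}
  -(u_x)² = - \left(3 t - 4 \sin{\left(2 x \right)}\right)^{2}
Sum: LHS = - 3 t - \left(3 t - 4 \sin{\left(2 x \right)}\right)^{2} + 4 \sin{\left(2 x \right)}
Given right-hand side: - 3 t + 4 \sin{\left(2 x \right)}. Difference LHS − RHS = - \left(3 t - 4 \sin{\left(2 x \right)}\right)^{2} ≠ 0, so u is not a solution.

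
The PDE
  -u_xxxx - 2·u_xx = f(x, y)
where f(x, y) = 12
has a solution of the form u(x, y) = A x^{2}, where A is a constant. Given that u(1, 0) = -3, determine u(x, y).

Substitute the ansatz u = A x^{2} into the left-hand side.
Derivatives of the ansatz:
  u_xxxx = 0
  u_xx = 2 A
Term by term:
  -u_xxxx = 0
  -2·u_xx = - 4 A
So the left-hand side equals
  - 4 A
This must equal f(x, y) = 12 identically.
Matching coefficients of the independent functions:
  [constant term]:  - 4 A = 12
Solving: A = -3.
Check against the point condition:
  u(1, 0) = -3  ⟹  A = -3  ✓
Hence u(x, y) = - 3 x^{2}.

Answer: u(x, y) = - 3 x^{2}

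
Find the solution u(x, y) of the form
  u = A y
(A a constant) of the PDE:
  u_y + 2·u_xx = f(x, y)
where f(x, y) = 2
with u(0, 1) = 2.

Substitute the ansatz u = A y into the left-hand side.
Derivatives of the ansatz:
  u_y = A
  u_xx = 0
Term by term:
  u_y = A
  2·u_xx = 0
So the left-hand side equals
  A
This must equal f(x, y) = 2 identically.
Matching coefficients of the independent functions:
  [constant term]:  A = 2
Solving: A = 2.
Check against the point condition:
  u(0, 1) = 2  ⟹  A = 2  ✓
Hence u(x, y) = 2 y.

Answer: u(x, y) = 2 y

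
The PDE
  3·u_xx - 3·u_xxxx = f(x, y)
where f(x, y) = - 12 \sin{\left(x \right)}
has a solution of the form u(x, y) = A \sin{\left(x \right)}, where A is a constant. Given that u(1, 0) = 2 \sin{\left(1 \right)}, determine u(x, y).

Substitute the ansatz u = A \sin{\left(x \right)} into the left-hand side.
Derivatives of the ansatz:
  u_xx = - A \sin{\left(x \right)}
  u_xxxx = A \sin{\left(x \right)}
Term by term:
  3·u_xx = - 3 A \sin{\left(x \right)}
  -3·u_xxxx = - 3 A \sin{\left(x \right)}
So the left-hand side equals
  - 6 A \sin{\left(x \right)}
This must equal f(x, y) = - 12 \sin{\left(x \right)} identically.
Matching coefficients of the independent functions:
  [\sin{\left(x \right)}]:  - 6 A = -12
Solving: A = 2.
Check against the point condition:
  u(1, 0) = 2 \sin{\left(1 \right)}  ⟹  A \sin{\left(1 \right)} = 2 \sin{\left(1 \right)}  ✓
Hence u(x, y) = 2 \sin{\left(x \right)}.

Answer: u(x, y) = 2 \sin{\left(x \right)}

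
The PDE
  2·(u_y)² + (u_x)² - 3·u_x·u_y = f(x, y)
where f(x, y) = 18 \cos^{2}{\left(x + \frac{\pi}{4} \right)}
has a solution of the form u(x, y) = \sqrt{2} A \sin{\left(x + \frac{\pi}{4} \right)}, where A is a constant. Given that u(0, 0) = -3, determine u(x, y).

Substitute the ansatz u = \sqrt{2} A \sin{\left(x + \frac{\pi}{4} \right)} into the left-hand side.
Derivatives of the ansatz:
  u_y = 0
  u_x = \sqrt{2} A \cos{\left(x + \frac{\pi}{4} \right)}
Term by term:
  2·(u_y)² = 0
  (u_x)² = 2 A^{2} \cos^{2}{\left(x + \frac{\pi}{4} \right)}
  -3·u_x·u_y = 0
So the left-hand side equals
  2 A^{2} \cos^{2}{\left(x + \frac{\pi}{4} \right)}
This must equal f(x, y) = 18 \cos^{2}{\left(x + \frac{\pi}{4} \right)} identically.
Matching coefficients of the independent functions:
  [\cos^{2}{\left(x + \frac{\pi}{4} \right)}]:  2 A^{2} = 18
These equations allow (A) = (-3) or (3).
Impose the point condition(s):
  u(0, 0) = -3  ⟹  A = -3
Only A = -3 satisfies everything.
Hence u(x, y) = - 3 \sqrt{2} \sin{\left(x + \frac{\pi}{4} \right)}.

Answer: u(x, y) = - 3 \sqrt{2} \sin{\left(x + \frac{\pi}{4} \right)}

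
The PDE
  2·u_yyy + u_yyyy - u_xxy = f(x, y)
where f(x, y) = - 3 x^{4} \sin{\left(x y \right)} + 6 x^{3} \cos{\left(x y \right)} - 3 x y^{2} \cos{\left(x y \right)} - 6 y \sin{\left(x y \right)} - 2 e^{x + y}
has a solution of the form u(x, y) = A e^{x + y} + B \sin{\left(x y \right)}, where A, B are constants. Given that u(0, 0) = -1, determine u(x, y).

Answer: u(x, y) = - e^{x + y} - 3 \sin{\left(x y \right)}

Derivation:
Substitute the ansatz u = A e^{x + y} + B \sin{\left(x y \right)} into the left-hand side.
Derivatives of the ansatz:
  u_yyy = A e^{x} e^{y} - B x^{3} \cos{\left(x y \right)}
  u_yyyy = A e^{x} e^{y} + B x^{4} \sin{\left(x y \right)}
  u_xxy = A e^{x} e^{y} - B x y^{2} \cos{\left(x y \right)} - 2 B y \sin{\left(x y \right)}
Term by term:
  2·u_yyy = 2 A e^{x} e^{y} - 2 B x^{3} \cos{\left(x y \right)}
  u_yyyy = A e^{x} e^{y} + B x^{4} \sin{\left(x y \right)}
  -u_xxy = - A e^{x} e^{y} + B x y^{2} \cos{\left(x y \right)} + 2 B y \sin{\left(x y \right)}
So the left-hand side equals
  2 A e^{x} e^{y} + B x^{4} \sin{\left(x y \right)} - 2 B x^{3} \cos{\left(x y \right)} + B x y^{2} \cos{\left(x y \right)} + 2 B y \sin{\left(x y \right)}
This must equal f(x, y) identically; expanded, f = - 3 x^{4} \sin{\left(x y \right)} + 6 x^{3} \cos{\left(x y \right)} - 3 x y^{2} \cos{\left(x y \right)} - 6 y \sin{\left(x y \right)} - 2 e^{x} e^{y}.
Matching coefficients of the independent functions:
  [x^{3} \cos{\left(x y \right)}]:  - 2 B = 6
  [x^{4} \sin{\left(x y \right)}, x y^{2} \cos{\left(x y \right)}]:  B = -3
  [y \sin{\left(x y \right)}]:  2 B = -6
  [e^{x} e^{y}]:  2 A = -2
Solving: A = -1, B = -3.
Check against the point condition:
  u(0, 0) = -1  ⟹  A = -1  ✓
Hence u(x, y) = - e^{x + y} - 3 \sin{\left(x y \right)}.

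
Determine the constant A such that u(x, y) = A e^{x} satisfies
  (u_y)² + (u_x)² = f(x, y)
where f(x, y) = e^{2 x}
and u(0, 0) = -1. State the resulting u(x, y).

Substitute the ansatz u = A e^{x} into the left-hand side.
Derivatives of the ansatz:
  u_y = 0
  u_x = A e^{x}
Term by term:
  (u_y)² = 0
  (u_x)² = A^{2} e^{2 x}
So the left-hand side equals
  A^{2} e^{2 x}
This must equal f(x, y) = e^{2 x} identically.
Matching coefficients of the independent functions:
  [e^{2 x}]:  A^{2} = 1
These equations allow (A) = (-1) or (1).
Impose the point condition(s):
  u(0, 0) = -1  ⟹  A = -1
Only A = -1 satisfies everything.
Hence u(x, y) = - e^{x}.

Answer: u(x, y) = - e^{x}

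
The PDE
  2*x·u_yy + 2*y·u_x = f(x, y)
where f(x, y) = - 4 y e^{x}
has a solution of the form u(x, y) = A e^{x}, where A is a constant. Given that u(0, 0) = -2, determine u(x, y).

Answer: u(x, y) = - 2 e^{x}

Derivation:
Substitute the ansatz u = A e^{x} into the left-hand side.
Derivatives of the ansatz:
  u_yy = 0
  u_x = A e^{x}
Term by term:
  2*x·u_yy = 0
  2*y·u_x = 2 A y e^{x}
So the left-hand side equals
  2 A y e^{x}
This must equal f(x, y) = - 4 y e^{x} identically.
Matching coefficients of the independent functions:
  [y e^{x}]:  2 A = -4
Solving: A = -2.
Check against the point condition:
  u(0, 0) = -2  ⟹  A = -2  ✓
Hence u(x, y) = - 2 e^{x}.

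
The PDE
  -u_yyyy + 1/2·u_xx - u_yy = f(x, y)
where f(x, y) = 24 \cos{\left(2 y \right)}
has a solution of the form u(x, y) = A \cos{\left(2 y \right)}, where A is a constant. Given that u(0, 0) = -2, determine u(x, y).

Substitute the ansatz u = A \cos{\left(2 y \right)} into the left-hand side.
Derivatives of the ansatz:
  u_yyyy = 16 A \cos{\left(2 y \right)}
  u_xx = 0
  u_yy = - 4 A \cos{\left(2 y \right)}
Term by term:
  -u_yyyy = - 16 A \cos{\left(2 y \right)}
  1/2·u_xx = 0
  -u_yy = 4 A \cos{\left(2 y \right)}
So the left-hand side equals
  - 12 A \cos{\left(2 y \right)}
This must equal f(x, y) = 24 \cos{\left(2 y \right)} identically.
Matching coefficients of the independent functions:
  [\cos{\left(2 y \right)}]:  - 12 A = 24
Solving: A = -2.
Check against the point condition:
  u(0, 0) = -2  ⟹  A = -2  ✓
Hence u(x, y) = - 2 \cos{\left(2 y \right)}.

Answer: u(x, y) = - 2 \cos{\left(2 y \right)}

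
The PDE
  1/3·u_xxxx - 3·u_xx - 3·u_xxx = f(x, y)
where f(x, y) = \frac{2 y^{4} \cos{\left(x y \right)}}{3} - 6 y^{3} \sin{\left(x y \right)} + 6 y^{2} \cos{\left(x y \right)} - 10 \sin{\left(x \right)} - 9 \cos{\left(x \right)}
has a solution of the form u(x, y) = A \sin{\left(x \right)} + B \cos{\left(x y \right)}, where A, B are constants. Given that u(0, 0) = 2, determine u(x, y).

Substitute the ansatz u = A \sin{\left(x \right)} + B \cos{\left(x y \right)} into the left-hand side.
Derivatives of the ansatz:
  u_xxxx = A \sin{\left(x \right)} + B y^{4} \cos{\left(x y \right)}
  u_xx = - A \sin{\left(x \right)} - B y^{2} \cos{\left(x y \right)}
  u_xxx = - A \cos{\left(x \right)} + B y^{3} \sin{\left(x y \right)}
Term by term:
  1/3·u_xxxx = \frac{A \sin{\left(x \right)}}{3} + \frac{B y^{4} \cos{\left(x y \right)}}{3}
  -3·u_xx = 3 A \sin{\left(x \right)} + 3 B y^{2} \cos{\left(x y \right)}
  -3·u_xxx = 3 A \cos{\left(x \right)} - 3 B y^{3} \sin{\left(x y \right)}
So the left-hand side equals
  \frac{10 A \sin{\left(x \right)}}{3} + 3 A \cos{\left(x \right)} + \frac{B y^{4} \cos{\left(x y \right)}}{3} - 3 B y^{3} \sin{\left(x y \right)} + 3 B y^{2} \cos{\left(x y \right)}
This must equal f(x, y) = \frac{2 y^{4} \cos{\left(x y \right)}}{3} - 6 y^{3} \sin{\left(x y \right)} + 6 y^{2} \cos{\left(x y \right)} - 10 \sin{\left(x \right)} - 9 \cos{\left(x \right)} identically.
Matching coefficients of the independent functions:
  [y^{2} \cos{\left(x y \right)}]:  3 B = 6
  [y^{3} \sin{\left(x y \right)}]:  - 3 B = -6
  [y^{4} \cos{\left(x y \right)}]:  \frac{B}{3} = \frac{2}{3}
  [\sin{\left(x \right)}]:  \frac{10 A}{3} = -10
  [\cos{\left(x \right)}]:  3 A = -9
Solving: A = -3, B = 2.
Check against the point condition:
  u(0, 0) = 2  ⟹  B = 2  ✓
Hence u(x, y) = - 3 \sin{\left(x \right)} + 2 \cos{\left(x y \right)}.

Answer: u(x, y) = - 3 \sin{\left(x \right)} + 2 \cos{\left(x y \right)}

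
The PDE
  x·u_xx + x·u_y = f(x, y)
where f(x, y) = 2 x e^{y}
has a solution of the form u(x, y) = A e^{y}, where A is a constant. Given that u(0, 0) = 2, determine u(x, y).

Substitute the ansatz u = A e^{y} into the left-hand side.
Derivatives of the ansatz:
  u_xx = 0
  u_y = A e^{y}
Term by term:
  x·u_xx = 0
  x·u_y = A x e^{y}
So the left-hand side equals
  A x e^{y}
This must equal f(x, y) = 2 x e^{y} identically.
Matching coefficients of the independent functions:
  [x e^{y}]:  A = 2
Solving: A = 2.
Check against the point condition:
  u(0, 0) = 2  ⟹  A = 2  ✓
Hence u(x, y) = 2 e^{y}.

Answer: u(x, y) = 2 e^{y}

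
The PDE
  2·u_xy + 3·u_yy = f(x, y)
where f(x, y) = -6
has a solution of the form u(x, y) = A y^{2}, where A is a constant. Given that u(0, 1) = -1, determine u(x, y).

Substitute the ansatz u = A y^{2} into the left-hand side.
Derivatives of the ansatz:
  u_xy = 0
  u_yy = 2 A
Term by term:
  2·u_xy = 0
  3·u_yy = 6 A
So the left-hand side equals
  6 A
This must equal f(x, y) = -6 identically.
Matching coefficients of the independent functions:
  [constant term]:  6 A = -6
Solving: A = -1.
Check against the point condition:
  u(0, 1) = -1  ⟹  A = -1  ✓
Hence u(x, y) = - y^{2}.

Answer: u(x, y) = - y^{2}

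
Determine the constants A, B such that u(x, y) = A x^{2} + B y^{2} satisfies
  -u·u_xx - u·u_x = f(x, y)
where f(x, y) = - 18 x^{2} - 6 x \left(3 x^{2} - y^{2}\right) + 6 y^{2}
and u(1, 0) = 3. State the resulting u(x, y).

Substitute the ansatz u = A x^{2} + B y^{2} into the left-hand side.
Derivatives of the ansatz:
  u_xx = 2 A
  u_x = 2 A x
Term by term:
  -u·u_xx = - 2 A^{2} x^{2} - 2 A B y^{2}
  -u·u_x = - 2 A^{2} x^{3} - 2 A B x y^{2}
So the left-hand side equals
  - 2 A^{2} x^{3} - 2 A^{2} x^{2} - 2 A B x y^{2} - 2 A B y^{2}
This must equal f(x, y) identically; expanded, f = - 18 x^{3} - 18 x^{2} + 6 x y^{2} + 6 y^{2}.
Matching coefficients of the independent functions:
  [x^{2}, x^{3}]:  - 2 A^{2} = -18
  [y^{2}, x y^{2}]:  - 2 A B = 6
These equations allow (A, B) = (-3, 1) or (3, -1).
Impose the point condition(s):
  u(1, 0) = 3  ⟹  A = 3
Only A = 3, B = -1 satisfies everything.
Hence u(x, y) = 3 x^{2} - y^{2}.

Answer: u(x, y) = 3 x^{2} - y^{2}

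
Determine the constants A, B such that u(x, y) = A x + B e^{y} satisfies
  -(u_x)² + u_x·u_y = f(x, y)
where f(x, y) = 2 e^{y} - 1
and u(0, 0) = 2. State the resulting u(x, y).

Substitute the ansatz u = A x + B e^{y} into the left-hand side.
Derivatives of the ansatz:
  u_x = A
  u_y = B e^{y}
Term by term:
  -(u_x)² = - A^{2}
  u_x·u_y = A B e^{y}
So the left-hand side equals
  - A^{2} + A B e^{y}
This must equal f(x, y) = 2 e^{y} - 1 identically.
Matching coefficients of the independent functions:
  [constant term]:  - A^{2} = -1
  [e^{y}]:  A B = 2
These equations allow (A, B) = (-1, -2) or (1, 2).
Impose the point condition(s):
  u(0, 0) = 2  ⟹  B = 2
Only A = 1, B = 2 satisfies everything.
Hence u(x, y) = x + 2 e^{y}.

Answer: u(x, y) = x + 2 e^{y}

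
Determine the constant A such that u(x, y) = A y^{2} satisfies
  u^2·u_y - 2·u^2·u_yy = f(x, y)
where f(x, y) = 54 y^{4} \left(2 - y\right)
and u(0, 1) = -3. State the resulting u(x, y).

Substitute the ansatz u = A y^{2} into the left-hand side.
Derivatives of the ansatz:
  u_y = 2 A y
  u_yy = 2 A
Term by term:
  u^2·u_y = 2 A^{3} y^{5}
  -2·u^2·u_yy = - 4 A^{3} y^{4}
So the left-hand side equals
  2 A^{3} y^{5} - 4 A^{3} y^{4}
This must equal f(x, y) identically; expanded, f = - 54 y^{5} + 108 y^{4}.
Matching coefficients of the independent functions:
  [y^{4}]:  - 4 A^{3} = 108
  [y^{5}]:  2 A^{3} = -54
Solving: A = -3.
Check against the point condition:
  u(0, 1) = -3  ⟹  A = -3  ✓
Hence u(x, y) = - 3 y^{2}.

Answer: u(x, y) = - 3 y^{2}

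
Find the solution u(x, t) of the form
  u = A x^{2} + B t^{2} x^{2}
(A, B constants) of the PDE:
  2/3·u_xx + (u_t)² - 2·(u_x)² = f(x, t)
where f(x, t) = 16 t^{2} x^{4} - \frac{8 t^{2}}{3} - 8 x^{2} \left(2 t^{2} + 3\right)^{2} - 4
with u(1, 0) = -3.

Answer: u(x, t) = - 2 t^{2} x^{2} - 3 x^{2}

Derivation:
Substitute the ansatz u = A x^{2} + B t^{2} x^{2} into the left-hand side.
Derivatives of the ansatz:
  u_xx = 2 A + 2 B t^{2}
  u_t = 2 B t x^{2}
  u_x = 2 A x + 2 B t^{2} x
Term by term:
  2/3·u_xx = \frac{4 A}{3} + \frac{4 B t^{2}}{3}
  (u_t)² = 4 B^{2} t^{2} x^{4}
  -2·(u_x)² = - 8 A^{2} x^{2} - 16 A B t^{2} x^{2} - 8 B^{2} t^{4} x^{2}
So the left-hand side equals
  - 8 A^{2} x^{2} - 16 A B t^{2} x^{2} + \frac{4 A}{3} - 8 B^{2} t^{4} x^{2} + 4 B^{2} t^{2} x^{4} + \frac{4 B t^{2}}{3}
This must equal f(x, t) identically; expanded, f = - 32 t^{4} x^{2} + 16 t^{2} x^{4} - 96 t^{2} x^{2} - \frac{8 t^{2}}{3} - 72 x^{2} - 4.
Matching coefficients of the independent functions:
  [constant term]:  \frac{4 A}{3} = -4
  [t^{2}]:  \frac{4 B}{3} = - \frac{8}{3}
  [x^{2}]:  - 8 A^{2} = -72
  [t^{2} x^{2}]:  - 16 A B = -96
  [t^{2} x^{4}]:  4 B^{2} = 16
  [t^{4} x^{2}]:  - 8 B^{2} = -32
Solving: A = -3, B = -2.
Check against the point condition:
  u(1, 0) = -3  ⟹  A = -3  ✓
Hence u(x, t) = - 2 t^{2} x^{2} - 3 x^{2}.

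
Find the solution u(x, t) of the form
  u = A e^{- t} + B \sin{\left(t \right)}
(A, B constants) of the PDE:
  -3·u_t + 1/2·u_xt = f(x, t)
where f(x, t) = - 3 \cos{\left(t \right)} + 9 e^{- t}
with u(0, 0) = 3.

Substitute the ansatz u = A e^{- t} + B \sin{\left(t \right)} into the left-hand side.
Derivatives of the ansatz:
  u_t = - A e^{- t} + B \cos{\left(t \right)}
  u_xt = 0
Term by term:
  -3·u_t = 3 A e^{- t} - 3 B \cos{\left(t \right)}
  1/2·u_xt = 0
So the left-hand side equals
  3 A e^{- t} - 3 B \cos{\left(t \right)}
This must equal f(x, t) = - 3 \cos{\left(t \right)} + 9 e^{- t} identically.
Matching coefficients of the independent functions:
  [e^{- t}]:  3 A = 9
  [\cos{\left(t \right)}]:  - 3 B = -3
Solving: A = 3, B = 1.
Check against the point condition:
  u(0, 0) = 3  ⟹  A = 3  ✓
Hence u(x, t) = \sin{\left(t \right)} + 3 e^{- t}.

Answer: u(x, t) = \sin{\left(t \right)} + 3 e^{- t}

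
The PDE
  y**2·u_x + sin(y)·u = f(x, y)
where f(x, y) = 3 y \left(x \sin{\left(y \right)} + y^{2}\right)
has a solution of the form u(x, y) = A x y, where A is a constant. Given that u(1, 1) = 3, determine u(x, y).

Substitute the ansatz u = A x y into the left-hand side.
Derivatives of the ansatz:
  u_x = A y
Term by term:
  y**2·u_x = A y^{3}
  sin(y)·u = A x y \sin{\left(y \right)}
So the left-hand side equals
  A x y \sin{\left(y \right)} + A y^{3}
This must equal f(x, y) = 3 y \left(x \sin{\left(y \right)} + y^{2}\right) identically.
Matching coefficients of the independent functions:
  [y^{3}, x y \sin{\left(y \right)}]:  A = 3
Solving: A = 3.
Check against the point condition:
  u(1, 1) = 3  ⟹  A = 3  ✓
Hence u(x, y) = 3 x y.

Answer: u(x, y) = 3 x y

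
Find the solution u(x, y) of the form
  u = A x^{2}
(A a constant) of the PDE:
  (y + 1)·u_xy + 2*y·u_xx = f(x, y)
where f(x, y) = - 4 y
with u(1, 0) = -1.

Substitute the ansatz u = A x^{2} into the left-hand side.
Derivatives of the ansatz:
  u_xy = 0
  u_xx = 2 A
Term by term:
  (y + 1)·u_xy = 0
  2*y·u_xx = 4 A y
So the left-hand side equals
  4 A y
This must equal f(x, y) = - 4 y identically.
Matching coefficients of the independent functions:
  [y]:  4 A = -4
Solving: A = -1.
Check against the point condition:
  u(1, 0) = -1  ⟹  A = -1  ✓
Hence u(x, y) = - x^{2}.

Answer: u(x, y) = - x^{2}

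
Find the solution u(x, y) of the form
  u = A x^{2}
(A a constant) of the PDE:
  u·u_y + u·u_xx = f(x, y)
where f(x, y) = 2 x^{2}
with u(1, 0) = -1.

Answer: u(x, y) = - x^{2}

Derivation:
Substitute the ansatz u = A x^{2} into the left-hand side.
Derivatives of the ansatz:
  u_y = 0
  u_xx = 2 A
Term by term:
  u·u_y = 0
  u·u_xx = 2 A^{2} x^{2}
So the left-hand side equals
  2 A^{2} x^{2}
This must equal f(x, y) = 2 x^{2} identically.
Matching coefficients of the independent functions:
  [x^{2}]:  2 A^{2} = 2
These equations allow (A) = (-1) or (1).
Impose the point condition(s):
  u(1, 0) = -1  ⟹  A = -1
Only A = -1 satisfies everything.
Hence u(x, y) = - x^{2}.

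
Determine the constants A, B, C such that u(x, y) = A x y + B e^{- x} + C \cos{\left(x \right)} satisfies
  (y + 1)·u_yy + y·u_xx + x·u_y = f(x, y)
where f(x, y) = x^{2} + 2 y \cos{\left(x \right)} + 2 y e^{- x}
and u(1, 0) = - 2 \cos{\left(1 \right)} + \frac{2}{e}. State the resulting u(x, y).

Answer: u(x, y) = x y - 2 \cos{\left(x \right)} + 2 e^{- x}

Derivation:
Substitute the ansatz u = A x y + B e^{- x} + C \cos{\left(x \right)} into the left-hand side.
Derivatives of the ansatz:
  u_yy = 0
  u_xx = B e^{- x} - C \cos{\left(x \right)}
  u_y = A x
Term by term:
  (y + 1)·u_yy = 0
  y·u_xx = B y e^{- x} - C y \cos{\left(x \right)}
  x·u_y = A x^{2}
So the left-hand side equals
  A x^{2} + B y e^{- x} - C y \cos{\left(x \right)}
This must equal f(x, y) = x^{2} + 2 y \cos{\left(x \right)} + 2 y e^{- x} identically.
Matching coefficients of the independent functions:
  [x^{2}]:  A = 1
  [y e^{- x}]:  B = 2
  [y \cos{\left(x \right)}]:  - C = 2
Solving: A = 1, B = 2, C = -2.
Check against the point condition:
  u(1, 0) = - 2 \cos{\left(1 \right)} + \frac{2}{e}  ⟹  \frac{B}{e} + C \cos{\left(1 \right)} = - 2 \cos{\left(1 \right)} + \frac{2}{e}  ✓
Hence u(x, y) = x y - 2 \cos{\left(x \right)} + 2 e^{- x}.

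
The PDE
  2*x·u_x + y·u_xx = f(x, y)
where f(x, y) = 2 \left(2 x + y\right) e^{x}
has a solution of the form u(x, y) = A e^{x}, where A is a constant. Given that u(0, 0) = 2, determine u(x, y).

Substitute the ansatz u = A e^{x} into the left-hand side.
Derivatives of the ansatz:
  u_x = A e^{x}
  u_xx = A e^{x}
Term by term:
  2*x·u_x = 2 A x e^{x}
  y·u_xx = A y e^{x}
So the left-hand side equals
  2 A x e^{x} + A y e^{x}
This must equal f(x, y) identically; expanded, f = 4 x e^{x} + 2 y e^{x}.
Matching coefficients of the independent functions:
  [x e^{x}]:  2 A = 4
  [y e^{x}]:  A = 2
Solving: A = 2.
Check against the point condition:
  u(0, 0) = 2  ⟹  A = 2  ✓
Hence u(x, y) = 2 e^{x}.

Answer: u(x, y) = 2 e^{x}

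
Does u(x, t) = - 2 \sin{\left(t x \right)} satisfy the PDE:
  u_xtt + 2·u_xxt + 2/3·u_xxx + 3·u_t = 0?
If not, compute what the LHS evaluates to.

Evaluate each term of the left-hand side for u = - 2 \sin{\left(t x \right)}.
Derivatives:
  u_xtt = 2 t x^{2} \cos{\left(t x \right)} + 4 x \sin{\left(t x \right)}
  u_xxt = 2 t^{2} x \cos{\left(t x \right)} + 4 t \sin{\left(t x \right)}
  u_xxx = 2 t^{3} \cos{\left(t x \right)}
  u_t = - 2 x \cos{\left(t x \right)}
Terms:
  u_xtt = 2 x \left(t x \cos{\left(t x \right)} + 2 \sin{\left(t x \right)}\right)
  2·u_xxt = 4 t \left(t x \cos{\left(t x \right)} + 2 \sin{\left(t x \right)}\right)
  2/3·u_xxx = \frac{4 t^{3} \cos{\left(t x \right)}}{3}
  3·u_t = - 6 x \cos{\left(t x \right)}
Sum: LHS = \frac{4 t^{3} \cos{\left(t x \right)}}{3} + 4 t \left(t x \cos{\left(t x \right)} + 2 \sin{\left(t x \right)}\right) + 2 x \left(t x \cos{\left(t x \right)} + 2 \sin{\left(t x \right)}\right) - 6 x \cos{\left(t x \right)}
Given right-hand side: 0. Difference LHS − RHS = \frac{4 t^{3} \cos{\left(t x \right)}}{3} + 4 t \left(t x \cos{\left(t x \right)} + 2 \sin{\left(t x \right)}\right) + 2 x \left(t x \cos{\left(t x \right)} + 2 \sin{\left(t x \right)}\right) - 6 x \cos{\left(t x \right)} ≠ 0, so u is not a solution.

Answer: No, the LHS evaluates to \frac{4 t^{3} \cos{\left(t x \right)}}{3} + 4 t \left(t x \cos{\left(t x \right)} + 2 \sin{\left(t x \right)}\right) + 2 x \left(t x \cos{\left(t x \right)} + 2 \sin{\left(t x \right)}\right) - 6 x \cos{\left(t x \right)}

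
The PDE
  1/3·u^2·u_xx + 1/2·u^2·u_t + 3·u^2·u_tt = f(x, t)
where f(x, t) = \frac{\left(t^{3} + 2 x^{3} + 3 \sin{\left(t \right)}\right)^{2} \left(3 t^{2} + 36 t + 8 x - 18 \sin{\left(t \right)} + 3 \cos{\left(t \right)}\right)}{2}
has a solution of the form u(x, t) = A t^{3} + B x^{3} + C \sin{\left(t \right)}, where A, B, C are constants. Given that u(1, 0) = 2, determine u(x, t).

Substitute the ansatz u = A t^{3} + B x^{3} + C \sin{\left(t \right)} into the left-hand side.
Derivatives of the ansatz:
  u_xx = 6 B x
  u_t = 3 A t^{2} + C \cos{\left(t \right)}
  u_tt = 6 A t - C \sin{\left(t \right)}
Term by term:
  1/3·u^2·u_xx = 2 A^{2} B t^{6} x + 4 A B^{2} t^{3} x^{4} + 4 A B C t^{3} x \sin{\left(t \right)} + 2 B^{3} x^{7} + 4 B^{2} C x^{4} \sin{\left(t \right)} + 2 B C^{2} x \sin^{2}{\left(t \right)}
  1/2·u^2·u_t = \frac{3 A^{3} t^{8}}{2} + 3 A^{2} B t^{5} x^{3} + \frac{A^{2} C t^{6} \cos{\left(t \right)}}{2} + 3 A^{2} C t^{5} \sin{\left(t \right)} + \frac{3 A B^{2} t^{2} x^{6}}{2} + A B C t^{3} x^{3} \cos{\left(t \right)} + 3 A B C t^{2} x^{3} \sin{\left(t \right)} + A C^{2} t^{3} \sin{\left(t \right)} \cos{\left(t \right)} + \frac{3 A C^{2} t^{2} \sin^{2}{\left(t \right)}}{2} + \frac{B^{2} C x^{6} \cos{\left(t \right)}}{2} + B C^{2} x^{3} \sin{\left(t \right)} \cos{\left(t \right)} + \frac{C^{3} \sin^{2}{\left(t \right)} \cos{\left(t \right)}}{2}
  3·u^2·u_tt = 18 A^{3} t^{7} + 36 A^{2} B t^{4} x^{3} - 3 A^{2} C t^{6} \sin{\left(t \right)} + 36 A^{2} C t^{4} \sin{\left(t \right)} + 18 A B^{2} t x^{6} - 6 A B C t^{3} x^{3} \sin{\left(t \right)} + 36 A B C t x^{3} \sin{\left(t \right)} - 6 A C^{2} t^{3} \sin^{2}{\left(t \right)} + 18 A C^{2} t \sin^{2}{\left(t \right)} - 3 B^{2} C x^{6} \sin{\left(t \right)} - 6 B C^{2} x^{3} \sin^{2}{\left(t \right)} - 3 C^{3} \sin^{3}{\left(t \right)}
Sum these and collect like terms in the independent variables.
This must equal f(x, t) identically; expanded, f = \frac{3 t^{8}}{2} + 18 t^{7} + 4 t^{6} x - 9 t^{6} \sin{\left(t \right)} + \frac{3 t^{6} \cos{\left(t \right)}}{2} + 6 t^{5} x^{3} + 9 t^{5} \sin{\left(t \right)} + 72 t^{4} x^{3} + 108 t^{4} \sin{\left(t \right)} + 16 t^{3} x^{4} - 36 t^{3} x^{3} \sin{\left(t \right)} + 6 t^{3} x^{3} \cos{\left(t \right)} + 24 t^{3} x \sin{\left(t \right)} - 54 t^{3} \sin^{2}{\left(t \right)} + 9 t^{3} \sin{\left(t \right)} \cos{\left(t \right)} + 6 t^{2} x^{6} + 18 t^{2} x^{3} \sin{\left(t \right)} + \frac{27 t^{2} \sin^{2}{\left(t \right)}}{2} + 72 t x^{6} + 216 t x^{3} \sin{\left(t \right)} + 162 t \sin^{2}{\left(t \right)} + 16 x^{7} - 36 x^{6} \sin{\left(t \right)} + 6 x^{6} \cos{\left(t \right)} + 48 x^{4} \sin{\left(t \right)} - 108 x^{3} \sin^{2}{\left(t \right)} + 18 x^{3} \sin{\left(t \right)} \cos{\left(t \right)} + 36 x \sin^{2}{\left(t \right)} - 81 \sin^{3}{\left(t \right)} + \frac{27 \sin^{2}{\left(t \right)} \cos{\left(t \right)}}{2}.
Matching coefficients of the independent functions:
(each divided by its leading coefficient; functions giving the same equation are listed together)
  [t^{7}, t^{8}]:  A^{3} - 1 = 0
  [x^{7}]:  B^{3} - 8 = 0
  [t x^{6}, t^{2} x^{6}, t^{3} x^{4}]:  A B^{2} - 4 = 0
  [t \sin^{2}{\left(t \right)}, t^{2} \sin^{2}{\left(t \right)}, t^{3} \sin^{2}{\left(t \right)}, …]:  A C^{2} - 9 = 0
  [t^{4} x^{3}, t^{5} x^{3}, t^{6} x]:  A^{2} B - 2 = 0
  [t^{4} \sin{\left(t \right)}, t^{5} \sin{\left(t \right)}, t^{6} \sin{\left(t \right)}, …]:  A^{2} C - 3 = 0
  [x \sin^{2}{\left(t \right)}, x^{3} \sin^{2}{\left(t \right)}, x^{3} \sin{\left(t \right)} \cos{\left(t \right)}]:  B C^{2} - 18 = 0
  [x^{4} \sin{\left(t \right)}, x^{6} \sin{\left(t \right)}, x^{6} \cos{\left(t \right)}]:  B^{2} C - 12 = 0
  [\sin^{2}{\left(t \right)} \cos{\left(t \right)}, \sin^{3}{\left(t \right)}]:  C^{3} - 27 = 0
  [t x^{3} \sin{\left(t \right)}, t^{2} x^{3} \sin{\left(t \right)}, t^{3} x \sin{\left(t \right)}, …]:  A B C - 6 = 0
Solving: A = 1, B = 2, C = 3.
Check against the point condition:
  u(1, 0) = 2  ⟹  B = 2  ✓
Hence u(x, t) = t^{3} + 2 x^{3} + 3 \sin{\left(t \right)}.

Answer: u(x, t) = t^{3} + 2 x^{3} + 3 \sin{\left(t \right)}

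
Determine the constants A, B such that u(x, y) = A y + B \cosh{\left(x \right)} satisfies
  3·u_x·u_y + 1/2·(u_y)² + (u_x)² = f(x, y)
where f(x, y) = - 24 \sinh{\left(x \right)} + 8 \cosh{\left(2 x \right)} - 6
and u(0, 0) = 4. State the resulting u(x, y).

Substitute the ansatz u = A y + B \cosh{\left(x \right)} into the left-hand side.
Derivatives of the ansatz:
  u_x = B \sinh{\left(x \right)}
  u_y = A
Term by term:
  3·u_x·u_y = 3 A B \sinh{\left(x \right)}
  1/2·(u_y)² = \frac{A^{2}}{2}
  (u_x)² = B^{2} \sinh^{2}{\left(x \right)}
So the left-hand side equals
  \frac{A^{2}}{2} + 3 A B \sinh{\left(x \right)} + B^{2} \sinh^{2}{\left(x \right)}
This must equal f(x, y) identically; expanded, f = 16 \sinh^{2}{\left(x \right)} - 24 \sinh{\left(x \right)} + 2.
Matching coefficients of the independent functions:
  [constant term]:  \frac{A^{2}}{2} = 2
  [\sinh{\left(x \right)}]:  3 A B = -24
  [\sinh^{2}{\left(x \right)}]:  B^{2} = 16
These equations allow (A, B) = (-2, 4) or (2, -4).
Impose the point condition(s):
  u(0, 0) = 4  ⟹  B = 4
Only A = -2, B = 4 satisfies everything.
Hence u(x, y) = - 2 y + 4 \cosh{\left(x \right)}.

Answer: u(x, y) = - 2 y + 4 \cosh{\left(x \right)}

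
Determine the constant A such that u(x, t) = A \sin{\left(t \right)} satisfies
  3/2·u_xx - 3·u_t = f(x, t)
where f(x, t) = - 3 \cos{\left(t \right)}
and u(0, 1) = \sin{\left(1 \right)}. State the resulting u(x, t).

Substitute the ansatz u = A \sin{\left(t \right)} into the left-hand side.
Derivatives of the ansatz:
  u_xx = 0
  u_t = A \cos{\left(t \right)}
Term by term:
  3/2·u_xx = 0
  -3·u_t = - 3 A \cos{\left(t \right)}
So the left-hand side equals
  - 3 A \cos{\left(t \right)}
This must equal f(x, t) = - 3 \cos{\left(t \right)} identically.
Matching coefficients of the independent functions:
  [\cos{\left(t \right)}]:  - 3 A = -3
Solving: A = 1.
Check against the point condition:
  u(0, 1) = \sin{\left(1 \right)}  ⟹  A \sin{\left(1 \right)} = \sin{\left(1 \right)}  ✓
Hence u(x, t) = \sin{\left(t \right)}.

Answer: u(x, t) = \sin{\left(t \right)}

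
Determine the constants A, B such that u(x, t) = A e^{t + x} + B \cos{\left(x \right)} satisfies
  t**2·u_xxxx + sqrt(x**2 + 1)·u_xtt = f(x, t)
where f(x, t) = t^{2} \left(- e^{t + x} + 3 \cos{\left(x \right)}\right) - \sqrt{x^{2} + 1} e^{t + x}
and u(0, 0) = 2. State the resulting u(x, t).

Substitute the ansatz u = A e^{t + x} + B \cos{\left(x \right)} into the left-hand side.
Derivatives of the ansatz:
  u_xxxx = A e^{t} e^{x} + B \cos{\left(x \right)}
  u_xtt = A e^{t} e^{x}
Term by term:
  t**2·u_xxxx = A t^{2} e^{t} e^{x} + B t^{2} \cos{\left(x \right)}
  sqrt(x**2 + 1)·u_xtt = A \sqrt{x^{2} + 1} e^{t} e^{x}
So the left-hand side equals
  A t^{2} e^{t} e^{x} + A \sqrt{x^{2} + 1} e^{t} e^{x} + B t^{2} \cos{\left(x \right)}
This must equal f(x, t) identically; expanded, f = - t^{2} e^{t} e^{x} + 3 t^{2} \cos{\left(x \right)} - \sqrt{x^{2} + 1} e^{t} e^{x}.
Matching coefficients of the independent functions:
  [t^{2} \cos{\left(x \right)}]:  B = 3
  [t^{2} e^{t} e^{x}, \sqrt{x^{2} + 1} e^{t} e^{x}]:  A = -1
Solving: A = -1, B = 3.
Check against the point condition:
  u(0, 0) = 2  ⟹  A + B = 2  ✓
Hence u(x, t) = - e^{t + x} + 3 \cos{\left(x \right)}.

Answer: u(x, t) = - e^{t + x} + 3 \cos{\left(x \right)}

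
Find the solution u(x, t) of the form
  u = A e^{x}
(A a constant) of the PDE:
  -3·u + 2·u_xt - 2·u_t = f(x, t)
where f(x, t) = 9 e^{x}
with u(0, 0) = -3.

Substitute the ansatz u = A e^{x} into the left-hand side.
Derivatives of the ansatz:
  u_xt = 0
  u_t = 0
Term by term:
  -3·u = - 3 A e^{x}
  2·u_xt = 0
  -2·u_t = 0
So the left-hand side equals
  - 3 A e^{x}
This must equal f(x, t) = 9 e^{x} identically.
Matching coefficients of the independent functions:
  [e^{x}]:  - 3 A = 9
Solving: A = -3.
Check against the point condition:
  u(0, 0) = -3  ⟹  A = -3  ✓
Hence u(x, t) = - 3 e^{x}.

Answer: u(x, t) = - 3 e^{x}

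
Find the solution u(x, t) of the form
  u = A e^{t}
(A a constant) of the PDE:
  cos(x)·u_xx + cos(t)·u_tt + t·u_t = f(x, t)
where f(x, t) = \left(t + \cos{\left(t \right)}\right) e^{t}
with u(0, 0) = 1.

Substitute the ansatz u = A e^{t} into the left-hand side.
Derivatives of the ansatz:
  u_xx = 0
  u_tt = A e^{t}
  u_t = A e^{t}
Term by term:
  cos(x)·u_xx = 0
  cos(t)·u_tt = A e^{t} \cos{\left(t \right)}
  t·u_t = A t e^{t}
So the left-hand side equals
  A t e^{t} + A e^{t} \cos{\left(t \right)}
This must equal f(x, t) identically; expanded, f = t e^{t} + e^{t} \cos{\left(t \right)}.
Matching coefficients of the independent functions:
  [t e^{t}, e^{t} \cos{\left(t \right)}]:  A = 1
Solving: A = 1.
Check against the point condition:
  u(0, 0) = 1  ⟹  A = 1  ✓
Hence u(x, t) = e^{t}.

Answer: u(x, t) = e^{t}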